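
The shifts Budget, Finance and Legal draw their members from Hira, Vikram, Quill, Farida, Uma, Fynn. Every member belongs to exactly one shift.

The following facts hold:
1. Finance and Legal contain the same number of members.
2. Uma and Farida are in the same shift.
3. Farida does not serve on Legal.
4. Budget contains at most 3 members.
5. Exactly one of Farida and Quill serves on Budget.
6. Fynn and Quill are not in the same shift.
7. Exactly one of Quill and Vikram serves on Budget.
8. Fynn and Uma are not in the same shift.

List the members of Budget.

Budget = {Hira, Quill}

From (3): Farida ∉ Legal.
(2): Uma matches Farida: Uma ∉ Legal.
Suppose Hira ∉ Budget: no assignment then satisfies all the clues, so Hira ∈ Budget.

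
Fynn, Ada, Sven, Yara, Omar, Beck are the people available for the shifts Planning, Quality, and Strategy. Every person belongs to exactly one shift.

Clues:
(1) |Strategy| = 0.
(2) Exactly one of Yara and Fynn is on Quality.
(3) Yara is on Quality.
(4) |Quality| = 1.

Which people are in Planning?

From (3): Yara ∈ Quality.
(1): Strategy already has 0, so the rest are out.
(2) (exactly one): Fynn ∉ Quality.
(4): Quality already has 1, so the rest are out.
Only one shift left: Fynn ∈ Planning.
Only one shift left: Ada ∈ Planning.
Only one shift left: Sven ∈ Planning.
Only one shift left: Omar ∈ Planning.
Only one shift left: Beck ∈ Planning.

Planning = {Ada, Beck, Fynn, Omar, Sven}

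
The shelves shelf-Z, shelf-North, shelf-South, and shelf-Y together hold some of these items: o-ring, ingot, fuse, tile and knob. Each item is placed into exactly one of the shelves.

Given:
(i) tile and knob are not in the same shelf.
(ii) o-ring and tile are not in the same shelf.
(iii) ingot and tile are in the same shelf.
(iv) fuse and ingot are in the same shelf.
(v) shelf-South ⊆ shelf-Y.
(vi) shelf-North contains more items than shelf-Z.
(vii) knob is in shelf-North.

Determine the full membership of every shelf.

From (vii): knob ∈ shelf-North.
(i): tile ∉ shelf-North.
(iii): ingot matches tile: ingot ∉ shelf-North.
(iv): fuse matches ingot: fuse ∉ shelf-North.
Suppose o-ring ∈ shelf-Z: no assignment then satisfies all the clues, so o-ring ∉ shelf-Z.

shelf-Z = {}; shelf-North = {knob, o-ring}; shelf-South = {}; shelf-Y = {fuse, ingot, tile}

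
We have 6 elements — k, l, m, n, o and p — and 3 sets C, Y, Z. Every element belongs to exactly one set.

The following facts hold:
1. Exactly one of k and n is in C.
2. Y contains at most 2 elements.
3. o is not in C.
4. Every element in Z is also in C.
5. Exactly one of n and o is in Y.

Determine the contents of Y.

Y = {k, o}

From (3): o ∉ C.
(4) contrapositive: o ∉ Z.
Only one set left: o ∈ Y.
(5) (exactly one): n ∉ Y.
Suppose k ∉ Y: no assignment then satisfies all the clues, so k ∈ Y.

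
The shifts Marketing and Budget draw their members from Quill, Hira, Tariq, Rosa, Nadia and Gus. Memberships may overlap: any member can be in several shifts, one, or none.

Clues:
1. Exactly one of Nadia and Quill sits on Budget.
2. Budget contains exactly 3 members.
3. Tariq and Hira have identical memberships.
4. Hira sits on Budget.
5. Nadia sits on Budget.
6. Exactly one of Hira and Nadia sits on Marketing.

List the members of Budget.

From (4): Hira ∈ Budget.
From (5): Nadia ∈ Budget.
(1) (exactly one): Quill ∉ Budget.
(3): Tariq matches Hira: Tariq ∈ Budget.
(2): Budget already has 3, so the rest are out.

Budget = {Hira, Nadia, Tariq}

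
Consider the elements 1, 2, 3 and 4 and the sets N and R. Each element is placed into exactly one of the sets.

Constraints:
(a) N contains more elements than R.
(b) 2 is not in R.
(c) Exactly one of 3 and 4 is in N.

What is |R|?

From (b): 2 ∉ R.
Only one set left: 2 ∈ N.
Suppose 1 ∉ N: no assignment then satisfies all the clues, so 1 ∈ N.

1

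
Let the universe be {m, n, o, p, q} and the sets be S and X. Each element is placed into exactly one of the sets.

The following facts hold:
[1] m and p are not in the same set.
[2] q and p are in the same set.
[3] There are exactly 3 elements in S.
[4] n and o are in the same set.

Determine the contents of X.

X = {p, q}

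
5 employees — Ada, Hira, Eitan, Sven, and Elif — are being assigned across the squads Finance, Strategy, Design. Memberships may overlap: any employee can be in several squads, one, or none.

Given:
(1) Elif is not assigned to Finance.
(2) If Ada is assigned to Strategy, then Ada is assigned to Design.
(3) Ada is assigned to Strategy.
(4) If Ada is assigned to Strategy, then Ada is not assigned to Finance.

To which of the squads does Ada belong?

From (1): Elif ∉ Finance.
From (3): Ada ∈ Strategy.
(2): Ada ∈ Design.
(4): Ada ∉ Finance.

Ada: Design, Strategy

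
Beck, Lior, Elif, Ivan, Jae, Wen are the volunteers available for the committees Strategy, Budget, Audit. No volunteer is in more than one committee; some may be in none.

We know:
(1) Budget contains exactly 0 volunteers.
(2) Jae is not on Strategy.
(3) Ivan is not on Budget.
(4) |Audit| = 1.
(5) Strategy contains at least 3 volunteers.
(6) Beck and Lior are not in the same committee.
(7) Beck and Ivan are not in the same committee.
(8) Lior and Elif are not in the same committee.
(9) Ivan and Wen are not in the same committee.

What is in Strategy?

Strategy = {Beck, Elif, Wen}

From (2): Jae ∉ Strategy.
From (3): Ivan ∉ Budget.
(1): Budget already has 0, so the rest are out.
Suppose Beck ∉ Strategy: no assignment then satisfies all the clues, so Beck ∈ Strategy.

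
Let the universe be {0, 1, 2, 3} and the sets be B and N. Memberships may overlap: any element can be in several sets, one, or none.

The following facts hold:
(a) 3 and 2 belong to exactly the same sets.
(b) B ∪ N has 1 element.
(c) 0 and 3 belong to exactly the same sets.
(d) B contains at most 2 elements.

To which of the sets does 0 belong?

0: none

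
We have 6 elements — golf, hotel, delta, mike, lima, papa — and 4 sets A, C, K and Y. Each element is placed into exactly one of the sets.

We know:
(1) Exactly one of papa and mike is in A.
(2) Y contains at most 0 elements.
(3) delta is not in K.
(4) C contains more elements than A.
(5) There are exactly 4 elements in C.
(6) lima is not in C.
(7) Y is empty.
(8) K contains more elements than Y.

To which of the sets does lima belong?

lima: K

From (3): delta ∉ K.
From (6): lima ∉ C.
(2): Y already has 0, so the rest are out.
Suppose lima ∈ A: no assignment then satisfies all the clues, so lima ∉ A.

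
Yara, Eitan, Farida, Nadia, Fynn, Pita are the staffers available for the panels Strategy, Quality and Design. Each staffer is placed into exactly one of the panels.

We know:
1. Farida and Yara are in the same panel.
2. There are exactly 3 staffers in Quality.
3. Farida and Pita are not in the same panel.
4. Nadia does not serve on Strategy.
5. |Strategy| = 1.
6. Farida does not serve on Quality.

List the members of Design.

From (4): Nadia ∉ Strategy.
From (6): Farida ∉ Quality.
(1): Yara matches Farida: Yara ∉ Quality.
Suppose Yara ∉ Design: no assignment then satisfies all the clues, so Yara ∈ Design.

Design = {Farida, Yara}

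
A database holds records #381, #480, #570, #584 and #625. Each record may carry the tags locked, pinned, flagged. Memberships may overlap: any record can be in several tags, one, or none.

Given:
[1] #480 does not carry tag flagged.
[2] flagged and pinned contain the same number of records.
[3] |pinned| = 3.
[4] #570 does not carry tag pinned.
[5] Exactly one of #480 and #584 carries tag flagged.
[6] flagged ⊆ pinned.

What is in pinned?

pinned = {#381, #584, #625}

From (1): #480 ∉ flagged.
From (4): #570 ∉ pinned.
(5) (exactly one): #584 ∈ flagged.
(6) contrapositive: #570 ∉ flagged.
(6) with #584 ∈ flagged: #584 ∈ pinned.
Suppose #381 ∉ pinned: no assignment then satisfies all the clues, so #381 ∈ pinned.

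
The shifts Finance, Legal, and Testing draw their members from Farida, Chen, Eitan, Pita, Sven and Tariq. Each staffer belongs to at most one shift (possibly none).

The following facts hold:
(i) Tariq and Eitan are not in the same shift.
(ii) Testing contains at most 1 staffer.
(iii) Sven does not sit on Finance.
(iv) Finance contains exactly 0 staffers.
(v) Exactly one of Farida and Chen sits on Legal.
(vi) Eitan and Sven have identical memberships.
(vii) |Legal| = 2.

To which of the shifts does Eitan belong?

Eitan: none

From (iii): Sven ∉ Finance.
(iv): Finance already has 0, so the rest are out.
Suppose Eitan ∈ Legal: no assignment then satisfies all the clues, so Eitan ∉ Legal.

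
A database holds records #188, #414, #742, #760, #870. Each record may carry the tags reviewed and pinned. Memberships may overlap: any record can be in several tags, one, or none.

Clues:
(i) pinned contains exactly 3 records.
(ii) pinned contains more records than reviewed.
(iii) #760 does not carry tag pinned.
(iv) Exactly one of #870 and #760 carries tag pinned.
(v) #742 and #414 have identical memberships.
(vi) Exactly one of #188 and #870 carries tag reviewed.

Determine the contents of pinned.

pinned = {#414, #742, #870}

From (iii): #760 ∉ pinned.
(iv) (exactly one): #870 ∈ pinned.
Suppose #188 ∈ pinned: no assignment then satisfies all the clues, so #188 ∉ pinned.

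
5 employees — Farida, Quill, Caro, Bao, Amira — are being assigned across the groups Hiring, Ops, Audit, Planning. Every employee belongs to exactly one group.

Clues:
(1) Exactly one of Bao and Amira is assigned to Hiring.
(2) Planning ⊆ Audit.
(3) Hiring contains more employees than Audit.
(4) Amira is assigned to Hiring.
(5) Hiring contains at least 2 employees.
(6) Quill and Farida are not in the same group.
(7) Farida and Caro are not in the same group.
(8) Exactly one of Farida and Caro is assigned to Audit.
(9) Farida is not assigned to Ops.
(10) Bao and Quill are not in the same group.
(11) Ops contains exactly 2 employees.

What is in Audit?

Audit = {Farida}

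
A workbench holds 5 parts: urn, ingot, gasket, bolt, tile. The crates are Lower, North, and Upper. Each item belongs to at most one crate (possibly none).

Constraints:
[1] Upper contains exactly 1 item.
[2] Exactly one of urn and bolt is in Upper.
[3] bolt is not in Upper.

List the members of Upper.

From (3): bolt ∉ Upper.
(2) (exactly one): urn ∈ Upper.
(1): Upper already has 1, so the rest are out.

Upper = {urn}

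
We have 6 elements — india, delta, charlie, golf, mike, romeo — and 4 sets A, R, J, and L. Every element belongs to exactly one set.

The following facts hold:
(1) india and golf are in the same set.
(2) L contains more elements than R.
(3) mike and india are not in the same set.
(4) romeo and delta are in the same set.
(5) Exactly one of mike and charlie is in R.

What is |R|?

1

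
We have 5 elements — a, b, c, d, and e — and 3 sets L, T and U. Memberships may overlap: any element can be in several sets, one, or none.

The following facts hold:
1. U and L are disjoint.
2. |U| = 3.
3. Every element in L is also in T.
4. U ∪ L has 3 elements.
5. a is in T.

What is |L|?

0

From (5): a ∈ T.
Suppose a ∈ L: no assignment then satisfies all the clues, so a ∉ L.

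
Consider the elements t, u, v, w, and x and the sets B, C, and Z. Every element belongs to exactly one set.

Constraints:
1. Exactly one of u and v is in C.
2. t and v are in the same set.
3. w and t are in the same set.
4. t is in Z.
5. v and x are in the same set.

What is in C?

C = {u}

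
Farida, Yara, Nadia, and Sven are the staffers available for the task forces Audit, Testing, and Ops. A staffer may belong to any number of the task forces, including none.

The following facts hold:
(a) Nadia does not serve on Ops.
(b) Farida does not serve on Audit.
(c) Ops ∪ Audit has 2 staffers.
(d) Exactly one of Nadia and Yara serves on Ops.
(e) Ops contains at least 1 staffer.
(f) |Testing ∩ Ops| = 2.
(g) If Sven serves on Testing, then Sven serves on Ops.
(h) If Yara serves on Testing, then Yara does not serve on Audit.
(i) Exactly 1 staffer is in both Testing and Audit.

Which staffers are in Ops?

Ops = {Sven, Yara}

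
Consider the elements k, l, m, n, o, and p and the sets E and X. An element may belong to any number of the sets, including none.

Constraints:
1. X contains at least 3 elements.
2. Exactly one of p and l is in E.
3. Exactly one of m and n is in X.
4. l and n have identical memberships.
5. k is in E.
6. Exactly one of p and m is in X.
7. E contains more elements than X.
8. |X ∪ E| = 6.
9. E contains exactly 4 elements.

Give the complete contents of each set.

E = {k, m, o, p}; X = {l, n, p}

From (5): k ∈ E.
Suppose k ∈ X: no assignment then satisfies all the clues, so k ∉ X.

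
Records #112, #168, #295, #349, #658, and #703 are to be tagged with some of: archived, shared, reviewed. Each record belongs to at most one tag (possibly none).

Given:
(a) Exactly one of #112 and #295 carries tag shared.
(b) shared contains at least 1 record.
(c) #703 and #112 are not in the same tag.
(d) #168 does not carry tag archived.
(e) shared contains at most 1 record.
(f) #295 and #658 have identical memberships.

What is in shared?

shared = {#112}

From (d): #168 ∉ archived.
Suppose #112 ∉ shared: no assignment then satisfies all the clues, so #112 ∈ shared.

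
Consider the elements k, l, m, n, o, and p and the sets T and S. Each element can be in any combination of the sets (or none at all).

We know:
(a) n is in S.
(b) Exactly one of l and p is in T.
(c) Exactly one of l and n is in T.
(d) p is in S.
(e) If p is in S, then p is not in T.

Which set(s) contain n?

n: S

From (a): n ∈ S.
From (d): p ∈ S.
(e): p ∉ T.
(b) (exactly one): l ∈ T.
(c) (exactly one): n ∉ T.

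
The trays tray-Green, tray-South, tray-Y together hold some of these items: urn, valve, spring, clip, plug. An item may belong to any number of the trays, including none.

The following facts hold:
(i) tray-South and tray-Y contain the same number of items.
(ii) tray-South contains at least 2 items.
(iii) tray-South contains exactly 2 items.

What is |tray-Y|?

2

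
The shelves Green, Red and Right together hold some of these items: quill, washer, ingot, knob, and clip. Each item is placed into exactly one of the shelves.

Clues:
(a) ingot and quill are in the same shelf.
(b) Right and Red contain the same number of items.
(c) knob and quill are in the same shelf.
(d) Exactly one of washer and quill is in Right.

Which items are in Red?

Red = {clip}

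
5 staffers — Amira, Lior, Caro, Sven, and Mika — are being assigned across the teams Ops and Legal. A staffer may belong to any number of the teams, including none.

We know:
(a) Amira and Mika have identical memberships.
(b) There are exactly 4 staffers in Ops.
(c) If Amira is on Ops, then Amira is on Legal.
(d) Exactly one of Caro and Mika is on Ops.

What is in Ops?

Ops = {Amira, Lior, Mika, Sven}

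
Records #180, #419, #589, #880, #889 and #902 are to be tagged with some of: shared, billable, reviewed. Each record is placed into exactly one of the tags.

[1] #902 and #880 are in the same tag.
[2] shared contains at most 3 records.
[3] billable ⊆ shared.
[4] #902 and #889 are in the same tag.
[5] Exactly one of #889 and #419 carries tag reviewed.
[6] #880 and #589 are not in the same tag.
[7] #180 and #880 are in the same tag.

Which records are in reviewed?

reviewed = {#180, #880, #889, #902}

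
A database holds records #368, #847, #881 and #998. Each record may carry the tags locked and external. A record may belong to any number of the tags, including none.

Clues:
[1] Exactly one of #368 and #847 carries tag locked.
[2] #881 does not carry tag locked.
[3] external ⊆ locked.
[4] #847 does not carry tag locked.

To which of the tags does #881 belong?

From (2): #881 ∉ locked.
From (4): #847 ∉ locked.
(1) (exactly one): #368 ∈ locked.
(3) contrapositive: #847 ∉ external.
(3) contrapositive: #881 ∉ external.

#881: none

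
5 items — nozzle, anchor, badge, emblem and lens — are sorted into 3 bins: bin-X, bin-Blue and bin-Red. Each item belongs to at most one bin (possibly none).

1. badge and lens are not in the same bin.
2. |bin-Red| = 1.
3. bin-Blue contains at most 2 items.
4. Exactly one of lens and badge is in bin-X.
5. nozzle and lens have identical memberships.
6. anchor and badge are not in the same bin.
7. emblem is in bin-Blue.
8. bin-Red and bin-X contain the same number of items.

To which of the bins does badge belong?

From (7): emblem ∈ bin-Blue.
Suppose badge ∉ bin-X: no assignment then satisfies all the clues, so badge ∈ bin-X.

badge: bin-X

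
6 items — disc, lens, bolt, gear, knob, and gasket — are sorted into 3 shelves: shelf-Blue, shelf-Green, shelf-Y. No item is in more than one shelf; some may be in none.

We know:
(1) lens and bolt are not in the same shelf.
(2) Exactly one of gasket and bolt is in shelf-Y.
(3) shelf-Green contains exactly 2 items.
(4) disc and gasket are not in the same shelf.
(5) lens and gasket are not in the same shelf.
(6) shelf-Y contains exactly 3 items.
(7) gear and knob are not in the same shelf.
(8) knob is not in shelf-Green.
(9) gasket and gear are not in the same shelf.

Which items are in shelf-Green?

shelf-Green = {gear, lens}

From (8): knob ∉ shelf-Green.
Suppose disc ∈ shelf-Green: no assignment then satisfies all the clues, so disc ∉ shelf-Green.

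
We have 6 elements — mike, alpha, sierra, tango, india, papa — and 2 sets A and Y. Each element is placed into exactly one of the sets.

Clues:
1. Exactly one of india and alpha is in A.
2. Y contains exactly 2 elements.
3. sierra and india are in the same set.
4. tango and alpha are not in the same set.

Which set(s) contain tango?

tango: A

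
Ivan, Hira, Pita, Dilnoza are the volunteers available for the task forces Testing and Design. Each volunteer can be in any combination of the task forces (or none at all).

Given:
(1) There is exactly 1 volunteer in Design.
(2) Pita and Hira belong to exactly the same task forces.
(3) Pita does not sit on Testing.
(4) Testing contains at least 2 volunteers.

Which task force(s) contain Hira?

Hira: none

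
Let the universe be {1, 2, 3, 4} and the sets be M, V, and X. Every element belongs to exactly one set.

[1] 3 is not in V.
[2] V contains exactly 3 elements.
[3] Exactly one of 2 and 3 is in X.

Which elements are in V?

From (1): 3 ∉ V.
(2): only 3 candidates remain for V, so all are in.
(3) (exactly one): 3 ∈ X.

V = {1, 2, 4}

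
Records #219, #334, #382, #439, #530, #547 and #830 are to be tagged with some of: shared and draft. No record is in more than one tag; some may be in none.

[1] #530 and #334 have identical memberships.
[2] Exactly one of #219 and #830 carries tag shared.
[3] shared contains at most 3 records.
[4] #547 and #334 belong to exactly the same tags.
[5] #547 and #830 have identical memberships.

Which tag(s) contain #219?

#219: shared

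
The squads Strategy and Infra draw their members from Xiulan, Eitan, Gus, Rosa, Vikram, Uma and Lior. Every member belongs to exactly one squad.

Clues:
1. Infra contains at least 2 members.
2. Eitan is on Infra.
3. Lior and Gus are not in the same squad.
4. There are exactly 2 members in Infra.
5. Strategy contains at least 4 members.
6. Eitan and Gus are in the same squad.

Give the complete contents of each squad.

From (2): Eitan ∈ Infra.
(6): Gus matches Eitan: Gus ∉ Strategy.
(6): Gus matches Eitan: Gus ∈ Infra.
(3): Lior ∉ Infra.
(4): Infra already has 2, so the rest are out.
Only one squad left: Xiulan ∈ Strategy.
Only one squad left: Rosa ∈ Strategy.
Only one squad left: Vikram ∈ Strategy.
Only one squad left: Uma ∈ Strategy.
Only one squad left: Lior ∈ Strategy.

Strategy = {Lior, Rosa, Uma, Vikram, Xiulan}; Infra = {Eitan, Gus}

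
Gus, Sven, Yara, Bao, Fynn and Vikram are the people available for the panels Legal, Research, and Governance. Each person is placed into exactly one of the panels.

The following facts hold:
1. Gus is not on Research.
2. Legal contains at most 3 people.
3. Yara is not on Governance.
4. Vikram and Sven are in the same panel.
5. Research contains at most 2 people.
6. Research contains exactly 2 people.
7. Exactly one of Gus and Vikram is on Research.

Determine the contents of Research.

From (1): Gus ∉ Research.
From (3): Yara ∉ Governance.
(7) (exactly one): Vikram ∈ Research.
(4): Sven matches Vikram: Sven ∉ Legal.
(4): Sven matches Vikram: Sven ∈ Research.
(5): Research already has 2, so the rest are out.
Only one panel left: Yara ∈ Legal.

Research = {Sven, Vikram}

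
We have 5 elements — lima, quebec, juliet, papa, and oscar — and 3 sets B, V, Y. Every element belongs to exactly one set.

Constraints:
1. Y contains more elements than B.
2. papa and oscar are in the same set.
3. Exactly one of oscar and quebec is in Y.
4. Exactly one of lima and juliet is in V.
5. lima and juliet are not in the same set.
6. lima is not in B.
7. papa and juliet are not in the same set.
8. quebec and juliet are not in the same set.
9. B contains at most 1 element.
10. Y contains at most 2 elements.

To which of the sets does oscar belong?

oscar: Y

From (6): lima ∉ B.
Suppose oscar ∈ B: no assignment then satisfies all the clues, so oscar ∉ B.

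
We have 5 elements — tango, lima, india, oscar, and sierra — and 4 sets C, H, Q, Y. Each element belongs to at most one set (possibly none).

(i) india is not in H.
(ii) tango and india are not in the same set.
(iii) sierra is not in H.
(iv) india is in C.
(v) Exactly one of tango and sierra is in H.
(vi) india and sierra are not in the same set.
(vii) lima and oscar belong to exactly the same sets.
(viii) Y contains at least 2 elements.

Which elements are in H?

H = {tango}

From (i): india ∉ H.
From (iii): sierra ∉ H.
From (iv): india ∈ C.
(ii): tango ∉ C.
(v) (exactly one): tango ∈ H.
(vi): sierra ∉ C.
Suppose lima ∈ H: no assignment then satisfies all the clues, so lima ∉ H.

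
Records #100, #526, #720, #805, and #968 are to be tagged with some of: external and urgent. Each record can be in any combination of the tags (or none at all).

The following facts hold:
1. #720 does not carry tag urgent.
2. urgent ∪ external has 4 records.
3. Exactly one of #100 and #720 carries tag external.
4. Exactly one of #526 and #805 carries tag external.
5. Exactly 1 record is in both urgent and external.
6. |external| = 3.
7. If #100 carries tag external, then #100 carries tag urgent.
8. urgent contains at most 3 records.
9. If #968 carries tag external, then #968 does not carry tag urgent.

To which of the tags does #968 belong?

#968: external

From (1): #720 ∉ urgent.
Suppose #968 ∉ external: no assignment then satisfies all the clues, so #968 ∈ external.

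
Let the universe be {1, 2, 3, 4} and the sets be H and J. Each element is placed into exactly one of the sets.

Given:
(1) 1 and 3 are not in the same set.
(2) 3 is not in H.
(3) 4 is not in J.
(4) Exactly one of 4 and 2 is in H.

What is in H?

H = {1, 4}

From (2): 3 ∉ H.
From (3): 4 ∉ J.
Only one set left: 3 ∈ J.
Only one set left: 4 ∈ H.
(1): 1 ∉ J.
(4) (exactly one): 2 ∉ H.
Only one set left: 1 ∈ H.
Only one set left: 2 ∈ J.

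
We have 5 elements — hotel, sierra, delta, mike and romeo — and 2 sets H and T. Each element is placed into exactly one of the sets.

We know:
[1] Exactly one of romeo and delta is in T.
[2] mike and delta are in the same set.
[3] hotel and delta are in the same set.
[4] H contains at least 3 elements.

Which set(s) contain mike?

mike: H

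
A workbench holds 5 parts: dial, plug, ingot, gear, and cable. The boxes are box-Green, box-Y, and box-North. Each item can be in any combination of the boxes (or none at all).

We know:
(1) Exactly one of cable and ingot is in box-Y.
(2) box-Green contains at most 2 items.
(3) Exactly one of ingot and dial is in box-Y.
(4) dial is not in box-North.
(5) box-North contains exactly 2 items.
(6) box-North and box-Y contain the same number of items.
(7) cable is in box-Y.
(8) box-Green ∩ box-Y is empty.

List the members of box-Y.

box-Y = {cable, dial}

From (4): dial ∉ box-North.
From (7): cable ∈ box-Y.
(1) (exactly one): ingot ∉ box-Y.
(3) (exactly one): dial ∈ box-Y.
(8) (disjoint): dial ∉ box-Green.
(8) (disjoint): cable ∉ box-Green.
Suppose plug ∈ box-Y: no assignment then satisfies all the clues, so plug ∉ box-Y.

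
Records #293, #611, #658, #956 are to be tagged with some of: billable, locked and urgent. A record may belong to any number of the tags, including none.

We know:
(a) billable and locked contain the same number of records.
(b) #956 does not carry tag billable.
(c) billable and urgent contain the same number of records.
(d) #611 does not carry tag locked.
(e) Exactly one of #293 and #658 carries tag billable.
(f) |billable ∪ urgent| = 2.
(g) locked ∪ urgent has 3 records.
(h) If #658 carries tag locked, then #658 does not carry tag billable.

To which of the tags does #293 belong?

#293: billable, locked, urgent

From (b): #956 ∉ billable.
From (d): #611 ∉ locked.
Suppose #293 ∉ billable: no assignment then satisfies all the clues, so #293 ∈ billable.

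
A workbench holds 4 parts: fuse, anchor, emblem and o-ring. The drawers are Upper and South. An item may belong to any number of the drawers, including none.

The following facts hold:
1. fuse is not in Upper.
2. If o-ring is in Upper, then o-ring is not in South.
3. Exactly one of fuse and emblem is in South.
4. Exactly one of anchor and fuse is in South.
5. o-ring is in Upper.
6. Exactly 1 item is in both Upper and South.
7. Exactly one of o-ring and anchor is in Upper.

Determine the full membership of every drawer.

Upper = {emblem, o-ring}; South = {anchor, emblem}

From (1): fuse ∉ Upper.
From (5): o-ring ∈ Upper.
(2): o-ring ∉ South.
(7) (exactly one): anchor ∉ Upper.
Suppose fuse ∈ South: no assignment then satisfies all the clues, so fuse ∉ South.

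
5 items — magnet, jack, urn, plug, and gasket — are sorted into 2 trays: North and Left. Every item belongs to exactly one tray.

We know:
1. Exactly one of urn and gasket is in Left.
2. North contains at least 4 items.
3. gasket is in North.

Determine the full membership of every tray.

North = {gasket, jack, magnet, plug}; Left = {urn}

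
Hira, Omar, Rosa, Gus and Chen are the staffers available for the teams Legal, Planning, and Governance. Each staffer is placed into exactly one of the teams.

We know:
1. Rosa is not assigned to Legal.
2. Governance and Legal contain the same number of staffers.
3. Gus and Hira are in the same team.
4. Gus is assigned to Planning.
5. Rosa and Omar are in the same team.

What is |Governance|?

0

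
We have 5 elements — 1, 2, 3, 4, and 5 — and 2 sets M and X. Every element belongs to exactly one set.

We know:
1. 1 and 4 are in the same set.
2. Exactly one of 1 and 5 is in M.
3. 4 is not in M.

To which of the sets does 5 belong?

From (3): 4 ∉ M.
(1): 1 matches 4: 1 ∉ M.
(2) (exactly one): 5 ∈ M.
Only one set left: 1 ∈ X.
Only one set left: 4 ∈ X.

5: M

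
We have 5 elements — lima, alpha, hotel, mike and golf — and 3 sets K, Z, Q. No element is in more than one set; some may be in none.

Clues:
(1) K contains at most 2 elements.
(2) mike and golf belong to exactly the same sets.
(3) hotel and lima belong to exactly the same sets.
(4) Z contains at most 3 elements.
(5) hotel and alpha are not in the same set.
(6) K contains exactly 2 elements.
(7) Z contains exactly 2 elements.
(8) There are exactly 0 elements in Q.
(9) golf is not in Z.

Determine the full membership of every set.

From (9): golf ∉ Z.
(2): mike matches golf: mike ∉ Z.
(8): Q already has 0, so the rest are out.
Suppose lima ∈ K: no assignment then satisfies all the clues, so lima ∉ K.

K = {golf, mike}; Z = {hotel, lima}; Q = {}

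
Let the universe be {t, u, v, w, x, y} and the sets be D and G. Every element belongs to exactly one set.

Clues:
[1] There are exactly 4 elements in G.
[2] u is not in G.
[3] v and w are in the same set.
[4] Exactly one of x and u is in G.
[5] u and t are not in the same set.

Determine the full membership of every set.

D = {u, y}; G = {t, v, w, x}

From (2): u ∉ G.
(4) (exactly one): x ∈ G.
Only one set left: u ∈ D.
(5): t ∉ D.
Only one set left: t ∈ G.
Suppose v ∈ D: no assignment then satisfies all the clues, so v ∉ D.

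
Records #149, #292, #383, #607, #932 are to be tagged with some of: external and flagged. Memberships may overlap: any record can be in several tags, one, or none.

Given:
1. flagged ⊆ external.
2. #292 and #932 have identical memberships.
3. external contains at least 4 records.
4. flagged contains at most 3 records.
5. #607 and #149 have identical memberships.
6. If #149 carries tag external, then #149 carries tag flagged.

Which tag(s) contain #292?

#292: external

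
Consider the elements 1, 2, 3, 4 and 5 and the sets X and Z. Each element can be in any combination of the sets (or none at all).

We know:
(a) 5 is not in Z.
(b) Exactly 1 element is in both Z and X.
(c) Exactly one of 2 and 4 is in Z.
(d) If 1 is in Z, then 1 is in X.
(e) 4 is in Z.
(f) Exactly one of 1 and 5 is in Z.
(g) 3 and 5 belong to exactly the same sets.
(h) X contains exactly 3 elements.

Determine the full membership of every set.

From (a): 5 ∉ Z.
From (e): 4 ∈ Z.
(c) (exactly one): 2 ∉ Z.
(f) (exactly one): 1 ∈ Z.
(g): 3 matches 5: 3 ∉ Z.
(d): 1 ∈ X.
Suppose 2 ∈ X: no assignment then satisfies all the clues, so 2 ∉ X.

X = {1, 3, 5}; Z = {1, 4}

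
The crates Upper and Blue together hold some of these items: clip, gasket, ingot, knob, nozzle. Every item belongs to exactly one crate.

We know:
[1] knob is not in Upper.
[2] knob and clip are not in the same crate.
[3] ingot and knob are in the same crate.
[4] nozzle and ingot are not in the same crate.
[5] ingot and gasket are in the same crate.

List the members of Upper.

Upper = {clip, nozzle}

From (1): knob ∉ Upper.
(3): ingot matches knob: ingot ∉ Upper.
(5): gasket matches ingot: gasket ∉ Upper.
Only one crate left: gasket ∈ Blue.
Only one crate left: ingot ∈ Blue.
Only one crate left: knob ∈ Blue.
(2): clip ∉ Blue.
(4): nozzle ∉ Blue.
Only one crate left: clip ∈ Upper.
Only one crate left: nozzle ∈ Upper.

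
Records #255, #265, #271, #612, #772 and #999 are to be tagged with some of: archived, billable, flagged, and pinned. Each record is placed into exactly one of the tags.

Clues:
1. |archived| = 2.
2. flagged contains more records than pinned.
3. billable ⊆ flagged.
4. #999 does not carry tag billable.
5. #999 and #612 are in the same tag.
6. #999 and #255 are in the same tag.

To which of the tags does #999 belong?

#999: flagged

From (4): #999 ∉ billable.
(5): #612 matches #999: #612 ∉ billable.
(6): #255 matches #999: #255 ∉ billable.
Suppose #999 ∈ archived: no assignment then satisfies all the clues, so #999 ∉ archived.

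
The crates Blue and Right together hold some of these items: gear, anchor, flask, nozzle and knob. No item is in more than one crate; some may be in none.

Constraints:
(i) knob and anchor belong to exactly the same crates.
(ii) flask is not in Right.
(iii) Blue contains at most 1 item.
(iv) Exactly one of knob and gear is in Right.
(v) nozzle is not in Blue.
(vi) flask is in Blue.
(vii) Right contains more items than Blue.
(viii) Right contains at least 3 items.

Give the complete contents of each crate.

Blue = {flask}; Right = {anchor, knob, nozzle}

From (ii): flask ∉ Right.
From (v): nozzle ∉ Blue.
From (vi): flask ∈ Blue.
(iii): Blue already has 1, so the rest are out.
Suppose gear ∈ Right: no assignment then satisfies all the clues, so gear ∉ Right.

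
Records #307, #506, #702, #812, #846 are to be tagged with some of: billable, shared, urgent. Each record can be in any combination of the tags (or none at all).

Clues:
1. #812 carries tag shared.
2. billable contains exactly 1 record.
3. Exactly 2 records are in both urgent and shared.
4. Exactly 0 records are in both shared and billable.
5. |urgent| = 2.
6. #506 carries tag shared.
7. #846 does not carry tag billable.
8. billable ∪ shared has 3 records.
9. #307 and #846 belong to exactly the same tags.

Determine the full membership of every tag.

billable = {#702}; shared = {#506, #812}; urgent = {#506, #812}

From (1): #812 ∈ shared.
From (6): #506 ∈ shared.
From (7): #846 ∉ billable.
(9): #307 matches #846: #307 ∉ billable.
Suppose #307 ∈ shared: no assignment then satisfies all the clues, so #307 ∉ shared.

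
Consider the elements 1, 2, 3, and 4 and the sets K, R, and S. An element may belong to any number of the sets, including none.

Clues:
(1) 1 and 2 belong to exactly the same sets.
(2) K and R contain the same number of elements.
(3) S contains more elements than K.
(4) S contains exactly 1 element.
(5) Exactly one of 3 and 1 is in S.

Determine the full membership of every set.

K = {}; R = {}; S = {3}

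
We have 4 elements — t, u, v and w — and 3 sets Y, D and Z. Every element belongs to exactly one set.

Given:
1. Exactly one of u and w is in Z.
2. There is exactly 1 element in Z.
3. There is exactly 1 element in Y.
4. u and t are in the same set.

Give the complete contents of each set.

Y = {v}; D = {t, u}; Z = {w}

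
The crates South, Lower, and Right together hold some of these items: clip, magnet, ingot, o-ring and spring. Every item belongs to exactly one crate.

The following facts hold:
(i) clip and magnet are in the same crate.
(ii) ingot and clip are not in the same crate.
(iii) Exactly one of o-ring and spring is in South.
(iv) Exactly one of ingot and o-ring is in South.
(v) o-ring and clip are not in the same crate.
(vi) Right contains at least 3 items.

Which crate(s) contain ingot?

ingot: Lower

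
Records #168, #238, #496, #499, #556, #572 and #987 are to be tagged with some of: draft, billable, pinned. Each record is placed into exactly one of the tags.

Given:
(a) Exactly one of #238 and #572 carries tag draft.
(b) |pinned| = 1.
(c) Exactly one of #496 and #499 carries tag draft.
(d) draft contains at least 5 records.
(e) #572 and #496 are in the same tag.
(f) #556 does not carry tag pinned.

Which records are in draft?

draft = {#168, #496, #556, #572, #987}

From (f): #556 ∉ pinned.
Suppose #168 ∉ draft: no assignment then satisfies all the clues, so #168 ∈ draft.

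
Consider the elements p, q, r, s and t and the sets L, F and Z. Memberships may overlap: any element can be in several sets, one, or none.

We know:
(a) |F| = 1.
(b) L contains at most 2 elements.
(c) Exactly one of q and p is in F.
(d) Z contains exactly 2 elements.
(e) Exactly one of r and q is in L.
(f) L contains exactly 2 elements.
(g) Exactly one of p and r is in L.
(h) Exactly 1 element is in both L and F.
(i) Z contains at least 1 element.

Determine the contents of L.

L = {p, q}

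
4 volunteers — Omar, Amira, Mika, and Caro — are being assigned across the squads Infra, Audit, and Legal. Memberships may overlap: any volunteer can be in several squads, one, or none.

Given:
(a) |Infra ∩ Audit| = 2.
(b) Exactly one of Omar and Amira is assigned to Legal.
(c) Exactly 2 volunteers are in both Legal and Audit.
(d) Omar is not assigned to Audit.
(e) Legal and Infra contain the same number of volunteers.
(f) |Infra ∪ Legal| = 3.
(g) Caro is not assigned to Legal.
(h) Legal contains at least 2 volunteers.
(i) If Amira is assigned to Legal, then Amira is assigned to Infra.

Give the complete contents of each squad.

Infra = {Amira, Caro}; Audit = {Amira, Caro, Mika}; Legal = {Amira, Mika}

From (d): Omar ∉ Audit.
From (g): Caro ∉ Legal.
Suppose Omar ∈ Infra: no assignment then satisfies all the clues, so Omar ∉ Infra.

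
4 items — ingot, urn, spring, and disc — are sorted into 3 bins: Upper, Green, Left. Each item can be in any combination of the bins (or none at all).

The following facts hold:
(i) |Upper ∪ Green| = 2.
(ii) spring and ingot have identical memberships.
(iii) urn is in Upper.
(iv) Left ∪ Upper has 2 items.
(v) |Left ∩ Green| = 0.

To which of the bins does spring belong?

spring: none

From (iii): urn ∈ Upper.
Suppose spring ∈ Upper: no assignment then satisfies all the clues, so spring ∉ Upper.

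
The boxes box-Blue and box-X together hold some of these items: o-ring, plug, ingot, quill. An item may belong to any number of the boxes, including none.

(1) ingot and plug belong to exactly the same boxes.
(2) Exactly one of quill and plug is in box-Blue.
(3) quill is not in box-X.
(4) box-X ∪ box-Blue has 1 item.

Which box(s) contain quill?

quill: box-Blue

From (3): quill ∉ box-X.
Suppose quill ∉ box-Blue: no assignment then satisfies all the clues, so quill ∈ box-Blue.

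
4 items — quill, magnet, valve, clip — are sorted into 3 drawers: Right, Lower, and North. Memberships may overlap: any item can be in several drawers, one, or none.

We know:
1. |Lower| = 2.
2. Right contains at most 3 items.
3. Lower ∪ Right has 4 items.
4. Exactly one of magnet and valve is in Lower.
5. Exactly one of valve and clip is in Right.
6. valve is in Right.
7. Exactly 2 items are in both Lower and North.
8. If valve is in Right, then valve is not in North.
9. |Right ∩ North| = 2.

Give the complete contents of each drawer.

Right = {magnet, quill, valve}; Lower = {clip, magnet}; North = {clip, magnet, quill}

From (6): valve ∈ Right.
(5) (exactly one): clip ∉ Right.
(8): valve ∉ North.
Suppose quill ∉ Right: no assignment then satisfies all the clues, so quill ∈ Right.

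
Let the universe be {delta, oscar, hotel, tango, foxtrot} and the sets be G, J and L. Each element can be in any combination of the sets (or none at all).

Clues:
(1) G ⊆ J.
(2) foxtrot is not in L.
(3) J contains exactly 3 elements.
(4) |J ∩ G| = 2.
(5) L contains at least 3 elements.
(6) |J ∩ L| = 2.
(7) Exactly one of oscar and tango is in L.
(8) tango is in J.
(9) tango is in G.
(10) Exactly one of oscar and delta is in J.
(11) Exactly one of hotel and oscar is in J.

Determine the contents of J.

J = {delta, hotel, tango}

From (2): foxtrot ∉ L.
From (8): tango ∈ J.
From (9): tango ∈ G.
Suppose delta ∉ J: no assignment then satisfies all the clues, so delta ∈ J.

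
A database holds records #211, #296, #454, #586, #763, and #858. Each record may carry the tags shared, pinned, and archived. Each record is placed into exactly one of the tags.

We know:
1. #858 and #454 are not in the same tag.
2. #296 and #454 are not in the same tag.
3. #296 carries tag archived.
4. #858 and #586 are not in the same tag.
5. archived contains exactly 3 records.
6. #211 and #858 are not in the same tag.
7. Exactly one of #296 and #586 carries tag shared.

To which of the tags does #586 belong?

#586: shared

From (3): #296 ∈ archived.
(2): #454 ∉ archived.
(7) (exactly one): #586 ∈ shared.
(4): #858 ∉ shared.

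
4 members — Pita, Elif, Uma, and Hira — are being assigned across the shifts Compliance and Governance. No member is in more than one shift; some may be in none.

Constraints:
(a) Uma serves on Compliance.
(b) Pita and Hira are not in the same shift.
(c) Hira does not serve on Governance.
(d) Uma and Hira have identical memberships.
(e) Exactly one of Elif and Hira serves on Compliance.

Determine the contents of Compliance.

From (a): Uma ∈ Compliance.
From (c): Hira ∉ Governance.
(d): Hira matches Uma: Hira ∈ Compliance.
(e) (exactly one): Elif ∉ Compliance.
(b): Pita ∉ Compliance.

Compliance = {Hira, Uma}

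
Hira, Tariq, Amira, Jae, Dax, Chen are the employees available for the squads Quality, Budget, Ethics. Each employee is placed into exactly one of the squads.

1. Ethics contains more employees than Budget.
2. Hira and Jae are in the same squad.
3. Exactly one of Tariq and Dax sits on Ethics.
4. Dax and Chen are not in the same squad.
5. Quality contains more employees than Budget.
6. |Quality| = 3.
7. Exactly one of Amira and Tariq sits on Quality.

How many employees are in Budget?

1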